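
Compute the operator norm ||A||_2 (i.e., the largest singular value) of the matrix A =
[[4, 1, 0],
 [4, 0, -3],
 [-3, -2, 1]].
||A||_2 ≈ 7.0241 (= sqrt(largest eigenvalue of A^T A))

||A||_2 = sigma_max(A) = sqrt(lambda_max(A^T A)). Form the symmetric matrix M = A^T A =
[[41, 10, -15],
 [10, 5, -2],
 [-15, -2, 10]].
Its characteristic polynomial (trace, sum of principal 2x2 minors, determinant of M give the coefficients) is
  p(λ) = det(λ I - M) = λ^3 - 56λ^2 + 336λ - 361.
No integer candidate from the rational root theorem (±divisors of 361) is a root, so the roots are irrational. The cubic discriminant is Δ = 67467829 > 0, so there are three distinct real roots. p(1) = -80 and p(2) = 95 have opposite signs, so a root lies in (1, 2); Newton's method refines it to λ ≈ 1.3872. p(5) = 44 and p(6) = -145 have opposite signs, so a root lies in (5, 6); Newton's method refines it to λ ≈ 5.2747. p(49) = -704 and p(50) = 1439 have opposite signs, so a root lies in (49, 50); Newton's method refines it to λ ≈ 49.3382. Check (Vieta): the three roots sum to 56, matching tr M = 56.
So the eigenvalues of A^T A are ≈ 1.3872, 5.2747, 49.3382 (all ≥ 0, as they must be for A^T A). The largest is λ_max ≈ 49.3382, hence ||A||_2 = sqrt(λ_max) ≈ 7.0241.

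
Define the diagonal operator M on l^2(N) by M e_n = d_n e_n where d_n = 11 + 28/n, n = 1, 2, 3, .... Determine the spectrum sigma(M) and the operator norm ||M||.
sigma(M) = {11 + 28/n : n ≥ 1} ∪ {11}; ||M|| = 39

A bounded diagonal operator on l^2 with diagonal entries d_n has spectrum equal to the closure of {d_n : n ≥ 1}: every d_n is an eigenvalue (with eigenvector e_n), so {d_n} ⊂ sigma(M); the spectrum is closed, so its closure is too; and for lambda not in the closure, (M - lambda I) has bounded inverse (the diagonal entries 1/(d_n - lambda) are bounded). For our sequence d_n = 11 + 28/n, n = 1, 2, 3, ...:
  - {d_n} = {11 + 28/n : n ≥ 1}; the only limit point is 11
  - closure = {11 + 28/n : n ≥ 1} ∪ {11}
For the norm: a diagonal operator has ||M|| = sup_n |d_n|. Here d_n = 11 + 28/n is positive and decreasing, so sup_n |d_n| = d_1 = 11 + 28 = 39. So ||M|| = 39.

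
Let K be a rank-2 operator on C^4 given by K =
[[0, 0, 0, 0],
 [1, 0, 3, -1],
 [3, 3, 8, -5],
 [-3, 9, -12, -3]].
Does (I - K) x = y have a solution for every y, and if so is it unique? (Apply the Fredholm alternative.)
(I - K) is invertible (det(I - K) = -88 ≠ 0), so for every y in C^4 the equation (I - K) x = y has a unique solution.

K has rank 2 and factors as K = U V^T = u1 v1^T + u2 v2^T with u1 = (0, 0, -1, -3), v1 = (0, -3, 1, 2), u2 = (0, 1, 3, -3), v2 = (1, 0, 3, -1) (multiplying out reproduces the displayed K). The nonzero eigenvalues of U V^T coincide with those of the 2 x 2 matrix G = V^T U = [[v1·u1, v1·u2], [v2·u1, v2·u2]] = [[-7, -6], [0, 12]], and by the Sylvester determinant identity det(I_4 - U V^T) = det(I_2 - V^T U) = det([[8, 6], [0, -11]]) = (8)(-11) - (6)(0) = -88. (Direct check: I - K =
[[1, 0, 0, 0],
 [-1, 1, -3, 1],
 [-3, -3, -7, 5],
 [3, -9, 12, 4]]
has determinant -88.) The finite-dimensional Fredholm alternative says: either (I - K) is invertible, or ker(I - K) ≠ {0} and then range(I - K) = ker((I - K)^*)^⊥, with dim ker(I - K) = dim ker((I - K)^*). Since det(I - K) ≠ 0, 1 is not an eigenvalue of K and ker(I - K) = {0}, so we are in the first case: for every y there is a unique x = (I - K)^(-1) y. (Explicitly, by the Woodbury identity, (I - U V^T)^(-1) = I + U (I_2 - G)^(-1) V^T.)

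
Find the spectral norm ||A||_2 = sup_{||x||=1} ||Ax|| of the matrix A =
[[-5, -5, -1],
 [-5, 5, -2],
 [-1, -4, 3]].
||A||_2 ≈ 8.4305 (= sqrt(largest eigenvalue of A^T A))

||A||_2 = sigma_max(A) = sqrt(lambda_max(A^T A)). Form the symmetric matrix M = A^T A =
[[51, 4, 12],
 [4, 66, -17],
 [12, -17, 14]].
Its characteristic polynomial (trace, sum of principal 2x2 minors, determinant of M give the coefficients) is
  p(λ) = det(λ I - M) = λ^3 - 131λ^2 + 4555λ - 21025.
No integer candidate from the rational root theorem (±divisors of 21025) is a root, so the roots are irrational. The cubic discriminant is Δ = 2851028800 > 0, so there are three distinct real roots. p(5) = -1400 and p(6) = 1805 have opposite signs, so a root lies in (5, 6); Newton's method refines it to λ ≈ 5.4281. p(54) = 413 and p(55) = -400 have opposite signs, so a root lies in (54, 55); Newton's method refines it to λ ≈ 54.498. p(71) = -80 and p(72) = 1079 have opposite signs, so a root lies in (71, 72); Newton's method refines it to λ ≈ 71.0739. Check (Vieta): the three roots sum to 131, matching tr M = 131.
So the eigenvalues of A^T A are ≈ 5.4281, 54.498, 71.0739 (all ≥ 0, as they must be for A^T A). The largest is λ_max ≈ 71.0739, hence ||A||_2 = sqrt(λ_max) ≈ 8.4305.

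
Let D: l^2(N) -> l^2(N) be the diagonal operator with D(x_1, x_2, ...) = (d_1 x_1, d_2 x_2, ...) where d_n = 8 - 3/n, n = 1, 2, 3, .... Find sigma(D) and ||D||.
sigma(D) = {8 - 3/n : n ≥ 1} ∪ {8}; ||D|| = 8

A bounded diagonal operator on l^2 with diagonal entries d_n has spectrum equal to the closure of {d_n : n ≥ 1}: every d_n is an eigenvalue (with eigenvector e_n), so {d_n} ⊂ sigma(D); the spectrum is closed, so its closure is too; and for lambda not in the closure, (D - lambda I) has bounded inverse (the diagonal entries 1/(d_n - lambda) are bounded). For our sequence d_n = 8 - 3/n, n = 1, 2, 3, ...:
  - {d_n} = {8 - 3/n : n ≥ 1}; the only limit point is 8
  - closure = {8 - 3/n : n ≥ 1} ∪ {8}
For the norm: a diagonal operator has ||D|| = sup_n |d_n|. Here d_n = 8 - 3/n increases monotonically from d_1 = 5 toward 8, with all terms in [5, 8); so sup_n |d_n| = 8 (the supremum is the limit, not attained). So ||D|| = 8.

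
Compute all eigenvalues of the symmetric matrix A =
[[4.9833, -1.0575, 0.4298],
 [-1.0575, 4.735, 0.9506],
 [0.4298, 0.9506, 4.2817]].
sigma(A) ≈ {3, 5, 6}

A is real symmetric, so its spectrum consists of real eigenvalues. Expanding the characteristic polynomial of the displayed matrix gives
  det(λ I - A) = p(λ) = λ^3 + (-14)λ^2 + (63)λ + (-90).
Solving p(λ) = 0 yields eigenvalues ≈ 3, 5, 6. (A is shown rounded to 4 decimals, so these recover the underlying integer eigenvalues to within that precision.)
Verification: the trace of A = 14 equals the sum of eigenvalues 14, and det(A) ≈ 90.0005 matches the eigenvalue product 90.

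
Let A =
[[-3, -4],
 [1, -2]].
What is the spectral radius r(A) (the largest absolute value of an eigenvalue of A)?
r(A) = sqrt(10) ≈ 3.1623

The eigenvalues of A are the roots of its characteristic polynomial. With M = A (coefficients from the trace and determinant):
  p(λ) = det(λ I - M) = λ^2 + 5λ + 10.
For λ^2 + 5λ + 10 the discriminant is -15. It is negative, so the roots are the complex-conjugate pair λ = -5/2 ± (sqrt(15)/2) i ≈ -2.5 ± 1.9365i. For a conjugate pair the product of the roots equals the constant term, so |λ|^2 = 10 and |λ| = sqrt(10) ≈ 3.1623.
Thus the eigenvalues (to 4 decimals) are -2.5 ± 1.9365i (modulus 3.1623). The spectral radius is the largest modulus: r(A) = sqrt(10) ≈ 3.1623. (Cross-check: r(A) ≤ ||A||_2 ≈ 5.1167; equality holds whenever A is normal, though it can also hold for some non-normal A.)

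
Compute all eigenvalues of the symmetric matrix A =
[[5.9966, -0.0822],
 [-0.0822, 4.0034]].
sigma(A) ≈ {4, 6}

A is real symmetric, so its spectrum consists of real eigenvalues. Expanding the characteristic polynomial of the displayed matrix gives
  det(λ I - A) = p(λ) = λ^2 + (-10)λ + (24).
Solving p(λ) = 0 yields eigenvalues ≈ 4, 6. (A is shown rounded to 4 decimals, so these recover the underlying integer eigenvalues to within that precision.)
Verification: the trace of A = 10 equals the sum of eigenvalues 10, and det(A) ≈ 24.0000 matches the eigenvalue product 24.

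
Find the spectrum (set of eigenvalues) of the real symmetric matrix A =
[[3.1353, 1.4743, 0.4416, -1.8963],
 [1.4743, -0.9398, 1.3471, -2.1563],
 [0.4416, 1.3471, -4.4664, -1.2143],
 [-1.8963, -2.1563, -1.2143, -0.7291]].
sigma(A) ≈ {-5, -3, 0, 5}

A is real symmetric, so its spectrum consists of real eigenvalues. Expanding the characteristic polynomial of the displayed matrix gives
  det(λ I - A) = p(λ) = λ^4 + (3)λ^3 + (-25)λ^2 + (-75.0014)λ + (-0.0033).
Solving p(λ) = 0 yields eigenvalues ≈ -5, -3, 0, 5. (A is shown rounded to 4 decimals, so these recover the underlying integer eigenvalues to within that precision.)
Verification: the trace of A = -3 equals the sum of eigenvalues -3, and det(A) ≈ -0.0033 matches the eigenvalue product 0.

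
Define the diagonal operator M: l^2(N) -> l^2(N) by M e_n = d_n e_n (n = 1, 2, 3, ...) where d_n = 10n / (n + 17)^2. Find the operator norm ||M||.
||M|| = 5/34 (attained at n = 17)

For M diagonal, ||M|| = sup_n |d_n|. Treat f(x) = 10x / (x + 17)^2 for real x > 0. By the quotient rule, f'(x) = 10(17 - x)/(x + 17)^3, which is positive for x < 17 and negative for x > 17. So f has a unique maximum at x = 17, and since 17 is a positive integer, the supremum over n ≥ 1 is attained at n = 17: d_17 = 10·17/(17 + 17)^2 = 10·17/1156 = 5/34. Hence ||M|| = 5/34.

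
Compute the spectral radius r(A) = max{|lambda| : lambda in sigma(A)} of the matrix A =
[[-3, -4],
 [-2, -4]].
r(A) = (7 + sqrt(33))/2 ≈ 6.3723

The eigenvalues of A are the roots of its characteristic polynomial. With M = A (coefficients from the trace and determinant):
  p(λ) = det(λ I - M) = λ^2 + 7λ + 4.
For λ^2 + 7λ + 4 the discriminant is 33. It is nonnegative but not a perfect square, so the roots are real and irrational: λ = (-7 ± sqrt(33))/2 ≈ -0.6277, -6.3723.
Thus the eigenvalues (to 4 decimals) are -0.6277 (modulus 0.6277); -6.3723 (modulus 6.3723). The spectral radius is the largest modulus: r(A) = (7 + sqrt(33))/2 ≈ 6.3723. (Cross-check: r(A) ≤ ||A||_2 ≈ 6.6814; equality holds whenever A is normal, though it can also hold for some non-normal A.)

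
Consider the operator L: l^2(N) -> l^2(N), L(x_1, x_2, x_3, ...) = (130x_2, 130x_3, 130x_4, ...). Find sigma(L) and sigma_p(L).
sigma(L) = closed disk {z in C : |z| ≤ 130}; sigma_p(L) = open disk {z in C : |z| < 130}

Note L = 130·V where V is the unit left shift (V x)_k = x_{k+1}; so sigma(L) = 130·sigma(V) and ||L|| = 130||V||. ||L x||^2 = 16900sum_{k≥2} |x_k|^2 ≤ 16900||x||^2, with equality on {x : x_1 = 0}, so ||L|| = 130. For any lambda with |lambda| < 130, set r = lambda/130 (|r| < 1); the vector x = (1, r, r^2, ...) is in l^2 and satisfies L x = 130(r, r^2, ...) = lambda x, so lambda is an eigenvalue. On the boundary |lambda| = 130 the geometric series diverges, so no l^2 eigenvector exists, but these lambda lie in the approximate point spectrum. Hence sigma(L) is the closed disk of radius 130 and sigma_p(L) is the open disk.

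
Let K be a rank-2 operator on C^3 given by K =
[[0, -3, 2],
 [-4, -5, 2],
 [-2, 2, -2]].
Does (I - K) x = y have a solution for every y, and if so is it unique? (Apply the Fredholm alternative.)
(I - K) is invertible (det(I - K) = 6 ≠ 0), so for every y in C^3 the equation (I - K) x = y has a unique solution.

K has rank 2 and factors as K = U V^T = u1 v1^T + u2 v2^T with u1 = (-1, 1, 2), v1 = (-1, 1, -1), u2 = (-1, -3, 0), v2 = (1, 2, -1) (multiplying out reproduces the displayed K). The nonzero eigenvalues of U V^T coincide with those of the 2 x 2 matrix G = V^T U = [[v1·u1, v1·u2], [v2·u1, v2·u2]] = [[0, -2], [-1, -7]], and by the Sylvester determinant identity det(I_3 - U V^T) = det(I_2 - V^T U) = det([[1, 2], [1, 8]]) = (1)(8) - (2)(1) = 6. (Direct check: I - K =
[[1, 3, -2],
 [4, 6, -2],
 [2, -2, 3]]
has determinant 6.) The finite-dimensional Fredholm alternative says: either (I - K) is invertible, or ker(I - K) ≠ {0} and then range(I - K) = ker((I - K)^*)^⊥, with dim ker(I - K) = dim ker((I - K)^*). Since det(I - K) ≠ 0, 1 is not an eigenvalue of K and ker(I - K) = {0}, so we are in the first case: for every y there is a unique x = (I - K)^(-1) y. (Explicitly, by the Woodbury identity, (I - U V^T)^(-1) = I + U (I_2 - G)^(-1) V^T.)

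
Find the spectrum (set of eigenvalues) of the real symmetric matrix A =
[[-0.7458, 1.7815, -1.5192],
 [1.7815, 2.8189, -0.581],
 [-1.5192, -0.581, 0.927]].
sigma(A) ≈ {-2, 1, 4}

A is real symmetric, so its spectrum consists of real eigenvalues. Expanding the characteristic polynomial of the displayed matrix gives
  det(λ I - A) = p(λ) = λ^3 + (-3)λ^2 + (-6)λ + (8).
Solving p(λ) = 0 yields eigenvalues ≈ -2, 1, 4. (A is shown rounded to 4 decimals, so these recover the underlying integer eigenvalues to within that precision.)
Verification: the trace of A = 3 equals the sum of eigenvalues 3, and det(A) ≈ -8.0002 matches the eigenvalue product -8.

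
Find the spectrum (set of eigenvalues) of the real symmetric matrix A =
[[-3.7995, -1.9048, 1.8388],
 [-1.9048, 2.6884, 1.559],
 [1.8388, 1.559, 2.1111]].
sigma(A) ≈ {-5, 2, 4}

A is real symmetric, so its spectrum consists of real eigenvalues. Expanding the characteristic polynomial of the displayed matrix gives
  det(λ I - A) = p(λ) = λ^3 + (-1)λ^2 + (-22)λ + (40).
Solving p(λ) = 0 yields eigenvalues ≈ -5, 2, 4. (A is shown rounded to 4 decimals, so these recover the underlying integer eigenvalues to within that precision.)
Verification: the trace of A = 1 equals the sum of eigenvalues 1, and det(A) ≈ -39.9999 matches the eigenvalue product -40.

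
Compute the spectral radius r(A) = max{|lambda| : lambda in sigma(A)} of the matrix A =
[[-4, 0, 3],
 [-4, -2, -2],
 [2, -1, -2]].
r(A) = (4 + sqrt(32))/2 ≈ 4.8284

The eigenvalues of A are the roots of its characteristic polynomial. With M = A (coefficients from the trace, the sum of principal 2x2 minors, and det A):
  p(λ) = det(λ I - M) = λ^3 + 8λ^2 + 12λ - 16.
By the rational root theorem any rational root is an integer divisor of 16. Testing λ = -4: p(-4) = -64 + 128 - 48 - 16 = 0, so λ = -4 is a root. Dividing out (λ + 4) leaves p(λ) = (λ + 4)(λ^2 + 4λ - 4). For λ^2 + 4λ - 4 the discriminant is 32. It is nonnegative but not a perfect square, so the roots are real and irrational: λ = (-4 ± sqrt(32))/2 ≈ 0.8284, -4.8284.
Thus the eigenvalues (to 4 decimals) are 0.8284 (modulus 0.8284); -4.8284 (modulus 4.8284); -4 (modulus 4). The spectral radius is the largest modulus: r(A) = (4 + sqrt(32))/2 ≈ 4.8284. (Cross-check: r(A) ≤ ||A||_2 ≈ 6.2706; equality holds whenever A is normal, though it can also hold for some non-normal A.)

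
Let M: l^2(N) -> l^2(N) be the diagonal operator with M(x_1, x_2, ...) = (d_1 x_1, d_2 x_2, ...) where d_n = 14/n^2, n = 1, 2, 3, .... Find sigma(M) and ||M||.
sigma(M) = {14/n^2 : n ≥ 1} ∪ {0}; ||M|| = 14

A bounded diagonal operator on l^2 with diagonal entries d_n has spectrum equal to the closure of {d_n : n ≥ 1}: every d_n is an eigenvalue (with eigenvector e_n), so {d_n} ⊂ sigma(M); the spectrum is closed, so its closure is too; and for lambda not in the closure, (M - lambda I) has bounded inverse (the diagonal entries 1/(d_n - lambda) are bounded). For our sequence d_n = 14/n^2, n = 1, 2, 3, ...:
  - {d_n} = {14/n^2 : n ≥ 1}; the only limit point is 0
  - closure = {14/n^2 : n ≥ 1} ∪ {0}
For the norm: a diagonal operator has ||M|| = sup_n |d_n|. Here d_n = 14/n^2 is positive and decreasing, so sup_n |d_n| = d_1 = 14. So ||M|| = 14.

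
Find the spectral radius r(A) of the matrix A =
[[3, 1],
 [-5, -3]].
r(A) = 2

The eigenvalues of A are the roots of its characteristic polynomial. With M = A (coefficients from the trace and determinant):
  p(λ) = det(λ I - M) = λ^2 - 4.
For λ^2 - 4 the discriminant is 16. It is a perfect square (4^2), so the roots are rational: λ = (0 ± 4)/2 = 2, -2.
Thus the eigenvalues (to 4 decimals) are 2 (modulus 2); -2 (modulus 2). The spectral radius is the largest modulus: r(A) = 2. (Cross-check: r(A) ≤ ||A||_2 ≈ 6.6056; equality holds whenever A is normal, though it can also hold for some non-normal A.)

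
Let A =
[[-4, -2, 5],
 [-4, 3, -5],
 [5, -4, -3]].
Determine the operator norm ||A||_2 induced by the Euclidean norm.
||A||_2 = sqrt(75) ≈ 8.6603 (= sqrt(largest eigenvalue of A^T A))

||A||_2 = sigma_max(A) = sqrt(lambda_max(A^T A)). Form the symmetric matrix M = A^T A =
[[57, -24, -15],
 [-24, 29, -13],
 [-15, -13, 59]].
Its characteristic polynomial (trace, sum of principal 2x2 minors, determinant of M give the coefficients) is
  p(λ) = det(λ I - M) = λ^3 - 145λ^2 + 5757λ - 38025.
By the rational root theorem any rational root is an integer divisor of 38025. Testing λ = 75: p(75) = 421875 - 815625 + 431775 - 38025 = 0, so λ = 75 is a root. Dividing out (λ - 75) leaves p(λ) = (λ - 75)(λ^2 - 70λ + 507). For λ^2 - 70λ + 507 the discriminant is 2872. It is nonnegative but not a perfect square, so the roots are real and irrational: λ = (70 ± sqrt(2872))/2 ≈ 61.7955, 8.2045.
So the eigenvalues of A^T A are ≈ 8.2045, 61.7955, 75 (all ≥ 0, as they must be for A^T A). The largest is λ_max = 75, hence ||A||_2 = sqrt(λ_max) = sqrt(75) ≈ 8.6603.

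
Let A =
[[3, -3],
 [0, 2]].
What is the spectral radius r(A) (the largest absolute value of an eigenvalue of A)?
r(A) = 3

The eigenvalues of A are the roots of its characteristic polynomial. With M = A (coefficients from the trace and determinant):
  p(λ) = det(λ I - M) = λ^2 - 5λ + 6.
For λ^2 - 5λ + 6 the discriminant is 1. It is a perfect square (1^2), so the roots are rational: λ = (5 ± 1)/2 = 3, 2.
Thus the eigenvalues (to 4 decimals) are 3 (modulus 3); 2 (modulus 2). The spectral radius is the largest modulus: r(A) = 3. (Cross-check: r(A) ≤ ||A||_2 ≈ 4.4966; equality holds whenever A is normal, though it can also hold for some non-normal A.)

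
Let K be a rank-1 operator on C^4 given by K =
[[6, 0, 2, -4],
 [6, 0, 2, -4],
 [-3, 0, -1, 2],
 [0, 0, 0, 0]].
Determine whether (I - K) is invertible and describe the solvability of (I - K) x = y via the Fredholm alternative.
(I - K) is invertible (det(I - K) = -4 ≠ 0), so for every y in C^4 the equation (I - K) x = y has a unique solution.

K has rank 1, so it is an outer product K = u v^T: every row of K is a multiple of one row vector. Reading off the entries, u = (2, 2, -1, 0) and v = (3, 0, 1, -2) (row i of K equals u_i·v^T). A rank-one matrix u v^T satisfies K u = u (v·u) and kills the (3)-dimensional subspace v^⊥, so its characteristic polynomial is lambda^3 (lambda - v·u) with v·u = tr K = 5. Hence the eigenvalues of I - K are 1 (multiplicity 3) and 1 - (5) = -4, so det(I - K) = -4. (Direct check: I - K =
[[-5, 0, -2, 4],
 [-6, 1, -2, 4],
 [3, 0, 2, -2],
 [0, 0, 0, 1]]
has determinant -4.) The finite-dimensional Fredholm alternative says: either (I - K) is invertible, or ker(I - K) ≠ {0} and then range(I - K) = ker((I - K)^*)^⊥, with dim ker(I - K) = dim ker((I - K)^*). Since det(I - K) ≠ 0, 1 is not an eigenvalue of K and ker(I - K) = {0}, so we are in the first case: for every y there is a unique x = (I - K)^(-1) y. Explicitly, by the Sherman–Morrison formula, (I - u v^T)^(-1) = I + u v^T/(1 - v·u), i.e. (I - K)^(-1) = I + K/(-4).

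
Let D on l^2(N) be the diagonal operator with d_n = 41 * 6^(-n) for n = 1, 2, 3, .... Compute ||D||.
||D|| = 41/6 (attained at n = 1)

For D diagonal, ||D|| = sup_n |d_n|. The sequence d_n = 41 * 6^(-n) is positive and strictly decreasing (ratio 6^(-1) < 1), so the supremum is d_1 = 41/6. Hence ||D|| = 41/6.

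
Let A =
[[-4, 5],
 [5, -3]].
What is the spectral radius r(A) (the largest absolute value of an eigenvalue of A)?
r(A) = (7 + sqrt(101))/2 ≈ 8.5249

The eigenvalues of A are the roots of its characteristic polynomial. With M = A (coefficients from the trace and determinant):
  p(λ) = det(λ I - M) = λ^2 + 7λ - 13.
For λ^2 + 7λ - 13 the discriminant is 101. It is nonnegative but not a perfect square, so the roots are real and irrational: λ = (-7 ± sqrt(101))/2 ≈ 1.5249, -8.5249.
Thus the eigenvalues (to 4 decimals) are 1.5249 (modulus 1.5249); -8.5249 (modulus 8.5249). The spectral radius is the largest modulus: r(A) = (7 + sqrt(101))/2 ≈ 8.5249. (Cross-check: r(A) ≤ ||A||_2 ≈ 8.5249; equality holds whenever A is normal, though it can also hold for some non-normal A.)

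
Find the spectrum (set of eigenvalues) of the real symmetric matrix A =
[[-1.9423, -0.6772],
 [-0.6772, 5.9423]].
sigma(A) ≈ {-2, 6}

A is real symmetric, so its spectrum consists of real eigenvalues. Expanding the characteristic polynomial of the displayed matrix gives
  det(λ I - A) = p(λ) = λ^2 + (-4)λ + (-12).
Solving p(λ) = 0 yields eigenvalues ≈ -2, 6. (A is shown rounded to 4 decimals, so these recover the underlying integer eigenvalues to within that precision.)
Verification: the trace of A = 4 equals the sum of eigenvalues 4, and det(A) ≈ -12.0003 matches the eigenvalue product -12.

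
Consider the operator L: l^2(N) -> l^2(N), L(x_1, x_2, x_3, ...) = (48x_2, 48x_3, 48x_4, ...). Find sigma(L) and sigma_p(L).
sigma(L) = closed disk {z in C : |z| ≤ 48}; sigma_p(L) = open disk {z in C : |z| < 48}

Note L = 48·V where V is the unit left shift (V x)_k = x_{k+1}; so sigma(L) = 48·sigma(V) and ||L|| = 48||V||. ||L x||^2 = 2304sum_{k≥2} |x_k|^2 ≤ 2304||x||^2, with equality on {x : x_1 = 0}, so ||L|| = 48. For any lambda with |lambda| < 48, set r = lambda/48 (|r| < 1); the vector x = (1, r, r^2, ...) is in l^2 and satisfies L x = 48(r, r^2, ...) = lambda x, so lambda is an eigenvalue. On the boundary |lambda| = 48 the geometric series diverges, so no l^2 eigenvector exists, but these lambda lie in the approximate point spectrum. Hence sigma(L) is the closed disk of radius 48 and sigma_p(L) is the open disk.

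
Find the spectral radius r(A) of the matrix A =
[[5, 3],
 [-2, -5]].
r(A) = sqrt(76)/2 ≈ 4.3589

The eigenvalues of A are the roots of its characteristic polynomial. With M = A (coefficients from the trace and determinant):
  p(λ) = det(λ I - M) = λ^2 - 19.
For λ^2 - 19 the discriminant is 76. It is nonnegative but not a perfect square, so the roots are real and irrational: λ = ± sqrt(76)/2 ≈ 4.3589, -4.3589.
Thus the eigenvalues (to 4 decimals) are 4.3589 (modulus 4.3589); -4.3589 (modulus 4.3589). The spectral radius is the largest modulus: r(A) = sqrt(76)/2 ≈ 4.3589. (Cross-check: r(A) ≤ ||A||_2 ≈ 7.5249; equality holds whenever A is normal, though it can also hold for some non-normal A.)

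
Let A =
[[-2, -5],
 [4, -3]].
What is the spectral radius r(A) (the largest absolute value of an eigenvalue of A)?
r(A) = sqrt(26) ≈ 5.099

The eigenvalues of A are the roots of its characteristic polynomial. With M = A (coefficients from the trace and determinant):
  p(λ) = det(λ I - M) = λ^2 + 5λ + 26.
For λ^2 + 5λ + 26 the discriminant is -79. It is negative, so the roots are the complex-conjugate pair λ = -5/2 ± (sqrt(79)/2) i ≈ -2.5 ± 4.4441i. For a conjugate pair the product of the roots equals the constant term, so |λ|^2 = 26 and |λ| = sqrt(26) ≈ 5.099.
Thus the eigenvalues (to 4 decimals) are -2.5 ± 4.4441i (modulus 5.099). The spectral radius is the largest modulus: r(A) = sqrt(26) ≈ 5.099. (Cross-check: r(A) ≤ ||A||_2 ≈ 5.8549; equality holds whenever A is normal, though it can also hold for some non-normal A.)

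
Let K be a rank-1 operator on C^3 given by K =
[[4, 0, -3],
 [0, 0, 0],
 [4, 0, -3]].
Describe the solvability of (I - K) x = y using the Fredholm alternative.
(I - K) is singular (det(I - K) = 0, i.e. 1 ∈ sigma(K)). (I - K) x = y is solvable iff y ⊥ ker((I - K)^*) = span{(4, 0, -3)}, i.e. iff 4y_1 - 3y_3 = 0. When solvable, the solutions are x = y + c·(1, 0, 1), c arbitrary (ker(I - K) = span{(1, 0, 1)}, dimension 1).

K has rank 1, so it is an outer product K = u v^T: every row of K is a multiple of one row vector. Reading off the entries, u = (1, 0, 1) and v = (4, 0, -3) (row i of K equals u_i·v^T). A rank-one matrix u v^T satisfies K u = u (v·u) and kills the (2)-dimensional subspace v^⊥, so its characteristic polynomial is lambda^2 (lambda - v·u) with v·u = tr K = 1. Hence the eigenvalues of I - K are 1 (multiplicity 2) and 1 - (1) = 0, so det(I - K) = 0. (Direct check: I - K =
[[-3, 0, 3],
 [0, 1, 0],
 [-4, 0, 4]]
has determinant 0.) So 1 is an eigenvalue of K and (I - K) is not invertible. The finite-dimensional Fredholm alternative says: either (I - K) is invertible, or ker(I - K) ≠ {0} and then range(I - K) = ker((I - K)^*)^⊥, with dim ker(I - K) = dim ker((I - K)^*). We are in the second case, so we need both kernels. Kernel of I - K: (I - K) u = u - u (v·u) = u - u = 0, so ker(I - K) = span{u} = span{(1, 0, 1)} (it is exactly 1-dimensional because rank(I - K) = 2). Kernel of the adjoint: K is real, so (I - K)^* = I - K^T = I - v u^T, and (I - v u^T) v = v - v (u·v) = 0; hence ker((I - K)^*) = span{v} = span{(4, 0, -3)}. Therefore (I - K) x = y is solvable iff <y, v> = 0, i.e. iff 4y_1 - 3y_3 = 0. When this holds, K y = u (v·y) = 0, so (I - K) y = y and x = y is a particular solution; the full solution set is the line x = y + c·u = y + c·(1, 0, 1), c ∈ C.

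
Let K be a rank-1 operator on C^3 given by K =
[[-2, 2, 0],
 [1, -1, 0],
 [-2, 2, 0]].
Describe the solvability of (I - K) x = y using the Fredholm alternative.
(I - K) is invertible (det(I - K) = 4 ≠ 0), so for every y in C^3 the equation (I - K) x = y has a unique solution.

K has rank 1, so it is an outer product K = u v^T: every row of K is a multiple of one row vector. Reading off the entries, u = (-2, 1, -2) and v = (1, -1, 0) (row i of K equals u_i·v^T). A rank-one matrix u v^T satisfies K u = u (v·u) and kills the (2)-dimensional subspace v^⊥, so its characteristic polynomial is lambda^2 (lambda - v·u) with v·u = tr K = -3. Hence the eigenvalues of I - K are 1 (multiplicity 2) and 1 - (-3) = 4, so det(I - K) = 4. (Direct check: I - K =
[[3, -2, 0],
 [-1, 2, 0],
 [2, -2, 1]]
has determinant 4.) The finite-dimensional Fredholm alternative says: either (I - K) is invertible, or ker(I - K) ≠ {0} and then range(I - K) = ker((I - K)^*)^⊥, with dim ker(I - K) = dim ker((I - K)^*). Since det(I - K) ≠ 0, 1 is not an eigenvalue of K and ker(I - K) = {0}, so we are in the first case: for every y there is a unique x = (I - K)^(-1) y. Explicitly, by the Sherman–Morrison formula, (I - u v^T)^(-1) = I + u v^T/(1 - v·u), i.e. (I - K)^(-1) = I + K/(4).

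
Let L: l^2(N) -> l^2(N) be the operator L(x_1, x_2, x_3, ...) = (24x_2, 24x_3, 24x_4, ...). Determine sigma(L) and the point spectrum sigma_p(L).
sigma(L) = closed disk {z in C : |z| ≤ 24}; sigma_p(L) = open disk {z in C : |z| < 24}

Note L = 24·V where V is the unit left shift (V x)_k = x_{k+1}; so sigma(L) = 24·sigma(V) and ||L|| = 24||V||. ||L x||^2 = 576sum_{k≥2} |x_k|^2 ≤ 576||x||^2, with equality on {x : x_1 = 0}, so ||L|| = 24. For any lambda with |lambda| < 24, set r = lambda/24 (|r| < 1); the vector x = (1, r, r^2, ...) is in l^2 and satisfies L x = 24(r, r^2, ...) = lambda x, so lambda is an eigenvalue. On the boundary |lambda| = 24 the geometric series diverges, so no l^2 eigenvector exists, but these lambda lie in the approximate point spectrum. Hence sigma(L) is the closed disk of radius 24 and sigma_p(L) is the open disk.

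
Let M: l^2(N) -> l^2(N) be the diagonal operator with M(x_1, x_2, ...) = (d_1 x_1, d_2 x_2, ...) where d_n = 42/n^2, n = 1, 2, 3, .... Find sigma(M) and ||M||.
sigma(M) = {42/n^2 : n ≥ 1} ∪ {0}; ||M|| = 42

A bounded diagonal operator on l^2 with diagonal entries d_n has spectrum equal to the closure of {d_n : n ≥ 1}: every d_n is an eigenvalue (with eigenvector e_n), so {d_n} ⊂ sigma(M); the spectrum is closed, so its closure is too; and for lambda not in the closure, (M - lambda I) has bounded inverse (the diagonal entries 1/(d_n - lambda) are bounded). For our sequence d_n = 42/n^2, n = 1, 2, 3, ...:
  - {d_n} = {42/n^2 : n ≥ 1}; the only limit point is 0
  - closure = {42/n^2 : n ≥ 1} ∪ {0}
For the norm: a diagonal operator has ||M|| = sup_n |d_n|. Here d_n = 42/n^2 is positive and decreasing, so sup_n |d_n| = d_1 = 42. So ||M|| = 42.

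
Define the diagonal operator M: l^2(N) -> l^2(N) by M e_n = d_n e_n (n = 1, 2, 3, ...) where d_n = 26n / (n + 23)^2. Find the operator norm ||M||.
||M|| = 13/46 (attained at n = 23)

For M diagonal, ||M|| = sup_n |d_n|. Treat f(x) = 26x / (x + 23)^2 for real x > 0. By the quotient rule, f'(x) = 26(23 - x)/(x + 23)^3, which is positive for x < 23 and negative for x > 23. So f has a unique maximum at x = 23, and since 23 is a positive integer, the supremum over n ≥ 1 is attained at n = 23: d_23 = 26·23/(23 + 23)^2 = 26·23/2116 = 13/46. Hence ||M|| = 13/46.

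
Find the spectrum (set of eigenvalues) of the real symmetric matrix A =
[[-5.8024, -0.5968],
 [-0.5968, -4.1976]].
sigma(A) ≈ {-6, -4}

A is real symmetric, so its spectrum consists of real eigenvalues. Expanding the characteristic polynomial of the displayed matrix gives
  det(λ I - A) = p(λ) = λ^2 + (10)λ + (24).
Solving p(λ) = 0 yields eigenvalues ≈ -6, -4. (A is shown rounded to 4 decimals, so these recover the underlying integer eigenvalues to within that precision.)
Verification: the trace of A = -10 equals the sum of eigenvalues -10, and det(A) ≈ 24.0000 matches the eigenvalue product 24.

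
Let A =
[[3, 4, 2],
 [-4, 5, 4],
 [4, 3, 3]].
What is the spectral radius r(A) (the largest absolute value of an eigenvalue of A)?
r(A) ≈ 7.2608

The eigenvalues of A are the roots of its characteristic polynomial. With M = A (coefficients from the trace, the sum of principal 2x2 minors, and det A):
  p(λ) = det(λ I - M) = λ^3 - 11λ^2 + 35λ - 57.
No integer candidate from the rational root theorem (±divisors of 57) is a root, so the roots are irrational. The cubic discriminant is Δ = -19456 < 0, so there is one real root and a complex-conjugate pair. p(7) = -8 and p(8) = 31 have opposite signs, so a root lies in (7, 8); Newton's method refines it to λ ≈ 7.2608. Dividing out (λ - (7.2608)) leaves approximately λ^2 - 3.7392λ + 7.8504. For λ^2 - 3.7392λ + 7.8504 the discriminant is -17.4199. It is negative, so the remaining roots are the complex-conjugate pair λ ≈ 1.8696 ± 2.0869i. Their product equals the constant term, so |λ|^2 ≈ 7.8504 and |λ| ≈ 2.8019.
Thus the eigenvalues (to 4 decimals) are 7.2608 (modulus 7.2608); 1.8696 ± 2.0869i (modulus 2.8019). The spectral radius is the largest modulus: r(A) ≈ 7.2608. (Cross-check: r(A) ≤ ||A||_2 ≈ 8.8587; equality holds whenever A is normal, though it can also hold for some non-normal A.)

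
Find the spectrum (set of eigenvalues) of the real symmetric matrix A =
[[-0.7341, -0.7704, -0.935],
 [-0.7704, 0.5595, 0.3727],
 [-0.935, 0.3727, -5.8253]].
sigma(A) ≈ {-6, -1, 1}

A is real symmetric, so its spectrum consists of real eigenvalues. Expanding the characteristic polynomial of the displayed matrix gives
  det(λ I - A) = p(λ) = λ^3 + (6)λ^2 + (-1)λ + (-6).
Solving p(λ) = 0 yields eigenvalues ≈ -6, -1, 1. (A is shown rounded to 4 decimals, so these recover the underlying integer eigenvalues to within that precision.)
Verification: the trace of A = -6 equals the sum of eigenvalues -6, and det(A) ≈ 5.9998 matches the eigenvalue product 6.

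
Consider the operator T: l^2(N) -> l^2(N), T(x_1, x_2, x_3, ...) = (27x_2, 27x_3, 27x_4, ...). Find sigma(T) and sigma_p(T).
sigma(T) = closed disk {z in C : |z| ≤ 27}; sigma_p(T) = open disk {z in C : |z| < 27}

Note T = 27·V where V is the unit left shift (V x)_k = x_{k+1}; so sigma(T) = 27·sigma(V) and ||T|| = 27||V||. ||T x||^2 = 729sum_{k≥2} |x_k|^2 ≤ 729||x||^2, with equality on {x : x_1 = 0}, so ||T|| = 27. For any lambda with |lambda| < 27, set r = lambda/27 (|r| < 1); the vector x = (1, r, r^2, ...) is in l^2 and satisfies T x = 27(r, r^2, ...) = lambda x, so lambda is an eigenvalue. On the boundary |lambda| = 27 the geometric series diverges, so no l^2 eigenvector exists, but these lambda lie in the approximate point spectrum. Hence sigma(T) is the closed disk of radius 27 and sigma_p(T) is the open disk.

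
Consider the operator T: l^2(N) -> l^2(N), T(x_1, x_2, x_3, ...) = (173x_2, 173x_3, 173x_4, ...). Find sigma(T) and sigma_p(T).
sigma(T) = closed disk {z in C : |z| ≤ 173}; sigma_p(T) = open disk {z in C : |z| < 173}

Note T = 173·V where V is the unit left shift (V x)_k = x_{k+1}; so sigma(T) = 173·sigma(V) and ||T|| = 173||V||. ||T x||^2 = 29929sum_{k≥2} |x_k|^2 ≤ 29929||x||^2, with equality on {x : x_1 = 0}, so ||T|| = 173. For any lambda with |lambda| < 173, set r = lambda/173 (|r| < 1); the vector x = (1, r, r^2, ...) is in l^2 and satisfies T x = 173(r, r^2, ...) = lambda x, so lambda is an eigenvalue. On the boundary |lambda| = 173 the geometric series diverges, so no l^2 eigenvector exists, but these lambda lie in the approximate point spectrum. Hence sigma(T) is the closed disk of radius 173 and sigma_p(T) is the open disk.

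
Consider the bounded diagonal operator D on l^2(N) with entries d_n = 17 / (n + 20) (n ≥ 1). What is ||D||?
||D|| = 17/21 (attained at n = 1)

For D diagonal, ||D|| = sup_n |d_n| = sup_n 17/(n + 20). This is positive and strictly decreasing in n, so the supremum is attained at n = 1: d_1 = 17/(1 + 20) = 17/21. Hence ||D|| = 17/21.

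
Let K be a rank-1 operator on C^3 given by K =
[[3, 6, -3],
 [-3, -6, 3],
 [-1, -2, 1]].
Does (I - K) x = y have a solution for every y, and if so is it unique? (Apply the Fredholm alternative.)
(I - K) is invertible (det(I - K) = 3 ≠ 0), so for every y in C^3 the equation (I - K) x = y has a unique solution.

K has rank 1, so it is an outer product K = u v^T: every row of K is a multiple of one row vector. Reading off the entries, u = (-3, 3, 1) and v = (-1, -2, 1) (row i of K equals u_i·v^T). A rank-one matrix u v^T satisfies K u = u (v·u) and kills the (2)-dimensional subspace v^⊥, so its characteristic polynomial is lambda^2 (lambda - v·u) with v·u = tr K = -2. Hence the eigenvalues of I - K are 1 (multiplicity 2) and 1 - (-2) = 3, so det(I - K) = 3. (Direct check: I - K =
[[-2, -6, 3],
 [3, 7, -3],
 [1, 2, 0]]
has determinant 3.) The finite-dimensional Fredholm alternative says: either (I - K) is invertible, or ker(I - K) ≠ {0} and then range(I - K) = ker((I - K)^*)^⊥, with dim ker(I - K) = dim ker((I - K)^*). Since det(I - K) ≠ 0, 1 is not an eigenvalue of K and ker(I - K) = {0}, so we are in the first case: for every y there is a unique x = (I - K)^(-1) y. Explicitly, by the Sherman–Morrison formula, (I - u v^T)^(-1) = I + u v^T/(1 - v·u), i.e. (I - K)^(-1) = I + K/(3).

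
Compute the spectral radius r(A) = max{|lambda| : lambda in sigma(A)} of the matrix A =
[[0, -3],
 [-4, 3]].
r(A) = (3 + sqrt(57))/2 ≈ 5.2749

The eigenvalues of A are the roots of its characteristic polynomial. With M = A (coefficients from the trace and determinant):
  p(λ) = det(λ I - M) = λ^2 - 3λ - 12.
For λ^2 - 3λ - 12 the discriminant is 57. It is nonnegative but not a perfect square, so the roots are real and irrational: λ = (3 ± sqrt(57))/2 ≈ 5.2749, -2.2749.
Thus the eigenvalues (to 4 decimals) are 5.2749 (modulus 5.2749); -2.2749 (modulus 2.2749). The spectral radius is the largest modulus: r(A) = (3 + sqrt(57))/2 ≈ 5.2749. (Cross-check: r(A) ≤ ||A||_2 ≈ 5.389; equality holds whenever A is normal, though it can also hold for some non-normal A.)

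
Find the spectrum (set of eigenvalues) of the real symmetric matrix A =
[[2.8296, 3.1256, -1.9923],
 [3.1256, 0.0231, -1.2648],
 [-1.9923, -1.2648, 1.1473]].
sigma(A) ≈ {-2, 0, 6}

A is real symmetric, so its spectrum consists of real eigenvalues. Expanding the characteristic polynomial of the displayed matrix gives
  det(λ I - A) = p(λ) = λ^3 + (-4)λ^2 + (-12)λ + (0).
Solving p(λ) = 0 yields eigenvalues ≈ -2, 0, 6. (A is shown rounded to 4 decimals, so these recover the underlying integer eigenvalues to within that precision.)
Verification: the trace of A = 4 equals the sum of eigenvalues 4, and det(A) ≈ 0.0005 matches the eigenvalue product 0.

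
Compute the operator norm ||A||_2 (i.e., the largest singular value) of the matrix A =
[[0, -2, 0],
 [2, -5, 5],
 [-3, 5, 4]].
||A||_2 ≈ 8.1464 (= sqrt(largest eigenvalue of A^T A))

||A||_2 = sigma_max(A) = sqrt(lambda_max(A^T A)). Form the symmetric matrix M = A^T A =
[[13, -25, -2],
 [-25, 54, -5],
 [-2, -5, 41]].
Its characteristic polynomial (trace, sum of principal 2x2 minors, determinant of M give the coefficients) is
  p(λ) = det(λ I - M) = λ^3 - 108λ^2 + 2795λ - 2116.
No integer candidate from the rational root theorem (±divisors of 2116) is a root, so the roots are irrational. The cubic discriminant is Δ = 4495170100 > 0, so there are three distinct real roots. p(0) = -2116 and p(1) = 572 have opposite signs, so a root lies in (0, 1); Newton's method refines it to λ ≈ 0.7804. p(40) = 884 and p(41) = -148 have opposite signs, so a root lies in (40, 41); Newton's method refines it to λ ≈ 40.8549. p(66) = -598 and p(67) = 1100 have opposite signs, so a root lies in (66, 67); Newton's method refines it to λ ≈ 66.3646. Check (Vieta): the three roots sum to 108, matching tr M = 108.
So the eigenvalues of A^T A are ≈ 0.7804, 40.8549, 66.3646 (all ≥ 0, as they must be for A^T A). The largest is λ_max ≈ 66.3646, hence ||A||_2 = sqrt(λ_max) ≈ 8.1464.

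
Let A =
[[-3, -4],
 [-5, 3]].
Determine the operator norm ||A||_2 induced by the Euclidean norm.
||A||_2 = sqrt((59 + sqrt(117))/2) ≈ 5.9083 (= sqrt(largest eigenvalue of A^T A))

||A||_2 = sigma_max(A) = sqrt(lambda_max(A^T A)). Form the symmetric matrix M = A^T A =
[[34, -3],
 [-3, 25]].
Its characteristic polynomial (trace, determinant of M give the coefficients) is
  p(λ) = det(λ I - M) = λ^2 - 59λ + 841.
For λ^2 - 59λ + 841 the discriminant is 117. It is nonnegative but not a perfect square, so the roots are real and irrational: λ = (59 ± sqrt(117))/2 ≈ 34.9083, 24.0917.
So the eigenvalues of A^T A are ≈ 24.0917, 34.9083 (all ≥ 0, as they must be for A^T A). The largest is λ_max = (59 + sqrt(117))/2 ≈ 34.9083, hence ||A||_2 = sqrt(λ_max) = sqrt((59 + sqrt(117))/2) ≈ 5.9083.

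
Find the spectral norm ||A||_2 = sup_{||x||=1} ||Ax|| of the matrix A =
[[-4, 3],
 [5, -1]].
||A||_2 = sqrt((51 + sqrt(2117))/2) ≈ 6.9646 (= sqrt(largest eigenvalue of A^T A))

||A||_2 = sigma_max(A) = sqrt(lambda_max(A^T A)). Form the symmetric matrix M = A^T A =
[[41, -17],
 [-17, 10]].
Its characteristic polynomial (trace, determinant of M give the coefficients) is
  p(λ) = det(λ I - M) = λ^2 - 51λ + 121.
For λ^2 - 51λ + 121 the discriminant is 2117. It is nonnegative but not a perfect square, so the roots are real and irrational: λ = (51 ± sqrt(2117))/2 ≈ 48.5054, 2.4946.
So the eigenvalues of A^T A are ≈ 2.4946, 48.5054 (all ≥ 0, as they must be for A^T A). The largest is λ_max = (51 + sqrt(2117))/2 ≈ 48.5054, hence ||A||_2 = sqrt(λ_max) = sqrt((51 + sqrt(2117))/2) ≈ 6.9646.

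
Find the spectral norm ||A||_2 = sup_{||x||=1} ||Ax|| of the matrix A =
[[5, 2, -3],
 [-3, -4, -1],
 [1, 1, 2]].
||A||_2 ≈ 7.3279 (= sqrt(largest eigenvalue of A^T A))

||A||_2 = sigma_max(A) = sqrt(lambda_max(A^T A)). Form the symmetric matrix M = A^T A =
[[35, 23, -10],
 [23, 21, 0],
 [-10, 0, 14]].
Its characteristic polynomial (trace, sum of principal 2x2 minors, determinant of M give the coefficients) is
  p(λ) = det(λ I - M) = λ^3 - 70λ^2 + 890λ - 784.
No integer candidate from the rational root theorem (±divisors of 784) is a root, so the roots are irrational. The cubic discriminant is Δ = 848347888 > 0, so there are three distinct real roots. p(0) = -784 and p(1) = 37 have opposite signs, so a root lies in (0, 1); Newton's method refines it to λ ≈ 0.9511. p(15) = 191 and p(16) = -368 have opposite signs, so a root lies in (15, 16); Newton's method refines it to λ ≈ 15.3513. p(53) = -1367 and p(54) = 620 have opposite signs, so a root lies in (53, 54); Newton's method refines it to λ ≈ 53.6976. Check (Vieta): the three roots sum to 70, matching tr M = 70.
So the eigenvalues of A^T A are ≈ 0.9511, 15.3513, 53.6976 (all ≥ 0, as they must be for A^T A). The largest is λ_max ≈ 53.6976, hence ||A||_2 = sqrt(λ_max) ≈ 7.3279.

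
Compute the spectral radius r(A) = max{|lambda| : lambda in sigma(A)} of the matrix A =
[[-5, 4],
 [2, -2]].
r(A) = (7 + sqrt(41))/2 ≈ 6.7016

The eigenvalues of A are the roots of its characteristic polynomial. With M = A (coefficients from the trace and determinant):
  p(λ) = det(λ I - M) = λ^2 + 7λ + 2.
For λ^2 + 7λ + 2 the discriminant is 41. It is nonnegative but not a perfect square, so the roots are real and irrational: λ = (-7 ± sqrt(41))/2 ≈ -0.2984, -6.7016.
Thus the eigenvalues (to 4 decimals) are -0.2984 (modulus 0.2984); -6.7016 (modulus 6.7016). The spectral radius is the largest modulus: r(A) = (7 + sqrt(41))/2 ≈ 6.7016. (Cross-check: r(A) ≤ ||A||_2 ≈ 6.9942; equality holds whenever A is normal, though it can also hold for some non-normal A.)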